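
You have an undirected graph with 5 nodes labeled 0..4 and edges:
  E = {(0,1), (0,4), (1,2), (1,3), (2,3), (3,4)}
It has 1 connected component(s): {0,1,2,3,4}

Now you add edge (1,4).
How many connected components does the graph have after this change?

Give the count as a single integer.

Answer: 1

Derivation:
Initial component count: 1
Add (1,4): endpoints already in same component. Count unchanged: 1.
New component count: 1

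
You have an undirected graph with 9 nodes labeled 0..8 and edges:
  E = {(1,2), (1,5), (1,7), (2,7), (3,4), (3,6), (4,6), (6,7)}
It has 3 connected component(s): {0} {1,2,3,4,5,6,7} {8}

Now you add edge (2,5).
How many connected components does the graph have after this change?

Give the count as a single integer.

Answer: 3

Derivation:
Initial component count: 3
Add (2,5): endpoints already in same component. Count unchanged: 3.
New component count: 3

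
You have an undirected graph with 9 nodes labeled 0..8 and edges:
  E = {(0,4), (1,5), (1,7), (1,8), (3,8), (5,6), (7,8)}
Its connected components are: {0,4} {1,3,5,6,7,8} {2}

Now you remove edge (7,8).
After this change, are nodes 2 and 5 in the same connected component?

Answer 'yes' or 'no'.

Answer: no

Derivation:
Initial components: {0,4} {1,3,5,6,7,8} {2}
Removing edge (7,8): not a bridge — component count unchanged at 3.
New components: {0,4} {1,3,5,6,7,8} {2}
Are 2 and 5 in the same component? no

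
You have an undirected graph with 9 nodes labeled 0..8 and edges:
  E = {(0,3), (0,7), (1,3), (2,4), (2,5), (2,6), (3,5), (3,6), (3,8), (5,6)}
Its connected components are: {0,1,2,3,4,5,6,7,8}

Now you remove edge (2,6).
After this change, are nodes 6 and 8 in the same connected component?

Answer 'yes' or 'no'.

Answer: yes

Derivation:
Initial components: {0,1,2,3,4,5,6,7,8}
Removing edge (2,6): not a bridge — component count unchanged at 1.
New components: {0,1,2,3,4,5,6,7,8}
Are 6 and 8 in the same component? yes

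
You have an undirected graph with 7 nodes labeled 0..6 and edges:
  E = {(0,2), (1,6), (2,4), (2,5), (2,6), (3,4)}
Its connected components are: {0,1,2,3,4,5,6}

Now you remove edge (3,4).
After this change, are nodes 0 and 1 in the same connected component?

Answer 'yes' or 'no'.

Initial components: {0,1,2,3,4,5,6}
Removing edge (3,4): it was a bridge — component count 1 -> 2.
New components: {0,1,2,4,5,6} {3}
Are 0 and 1 in the same component? yes

Answer: yes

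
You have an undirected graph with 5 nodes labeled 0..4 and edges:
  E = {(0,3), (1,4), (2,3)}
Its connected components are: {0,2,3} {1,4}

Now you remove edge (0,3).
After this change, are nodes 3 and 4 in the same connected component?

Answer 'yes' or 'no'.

Answer: no

Derivation:
Initial components: {0,2,3} {1,4}
Removing edge (0,3): it was a bridge — component count 2 -> 3.
New components: {0} {1,4} {2,3}
Are 3 and 4 in the same component? no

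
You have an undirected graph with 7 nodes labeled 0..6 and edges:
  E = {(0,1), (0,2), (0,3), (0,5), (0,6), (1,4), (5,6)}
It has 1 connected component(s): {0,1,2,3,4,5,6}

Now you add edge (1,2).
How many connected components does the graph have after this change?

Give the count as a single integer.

Initial component count: 1
Add (1,2): endpoints already in same component. Count unchanged: 1.
New component count: 1

Answer: 1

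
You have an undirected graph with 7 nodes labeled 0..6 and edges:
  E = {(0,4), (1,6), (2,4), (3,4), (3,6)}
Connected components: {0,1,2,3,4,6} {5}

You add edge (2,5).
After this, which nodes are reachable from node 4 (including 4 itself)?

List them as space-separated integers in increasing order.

Answer: 0 1 2 3 4 5 6

Derivation:
Before: nodes reachable from 4: {0,1,2,3,4,6}
Adding (2,5): merges 4's component with another. Reachability grows.
After: nodes reachable from 4: {0,1,2,3,4,5,6}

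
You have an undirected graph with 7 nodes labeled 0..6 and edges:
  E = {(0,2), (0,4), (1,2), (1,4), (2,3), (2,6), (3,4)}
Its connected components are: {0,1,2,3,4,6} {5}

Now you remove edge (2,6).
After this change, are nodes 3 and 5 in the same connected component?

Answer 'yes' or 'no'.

Initial components: {0,1,2,3,4,6} {5}
Removing edge (2,6): it was a bridge — component count 2 -> 3.
New components: {0,1,2,3,4} {5} {6}
Are 3 and 5 in the same component? no

Answer: no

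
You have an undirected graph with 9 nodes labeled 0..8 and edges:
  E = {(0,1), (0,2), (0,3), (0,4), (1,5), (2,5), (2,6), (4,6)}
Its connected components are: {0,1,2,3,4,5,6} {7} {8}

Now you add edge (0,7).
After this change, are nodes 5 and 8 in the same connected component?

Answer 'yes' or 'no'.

Answer: no

Derivation:
Initial components: {0,1,2,3,4,5,6} {7} {8}
Adding edge (0,7): merges {0,1,2,3,4,5,6} and {7}.
New components: {0,1,2,3,4,5,6,7} {8}
Are 5 and 8 in the same component? no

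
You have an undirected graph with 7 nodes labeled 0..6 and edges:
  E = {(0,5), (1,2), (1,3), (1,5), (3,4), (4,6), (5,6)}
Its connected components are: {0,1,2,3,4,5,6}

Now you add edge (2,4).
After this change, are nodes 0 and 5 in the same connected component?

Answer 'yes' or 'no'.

Answer: yes

Derivation:
Initial components: {0,1,2,3,4,5,6}
Adding edge (2,4): both already in same component {0,1,2,3,4,5,6}. No change.
New components: {0,1,2,3,4,5,6}
Are 0 and 5 in the same component? yes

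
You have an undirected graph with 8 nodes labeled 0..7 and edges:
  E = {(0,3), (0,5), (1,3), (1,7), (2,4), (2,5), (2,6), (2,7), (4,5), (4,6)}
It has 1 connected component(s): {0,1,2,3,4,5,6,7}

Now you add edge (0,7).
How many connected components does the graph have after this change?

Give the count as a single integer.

Answer: 1

Derivation:
Initial component count: 1
Add (0,7): endpoints already in same component. Count unchanged: 1.
New component count: 1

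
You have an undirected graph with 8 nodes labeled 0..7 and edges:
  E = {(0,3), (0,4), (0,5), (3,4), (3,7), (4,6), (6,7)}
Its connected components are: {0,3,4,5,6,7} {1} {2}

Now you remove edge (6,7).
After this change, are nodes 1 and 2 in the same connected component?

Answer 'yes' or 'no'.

Answer: no

Derivation:
Initial components: {0,3,4,5,6,7} {1} {2}
Removing edge (6,7): not a bridge — component count unchanged at 3.
New components: {0,3,4,5,6,7} {1} {2}
Are 1 and 2 in the same component? no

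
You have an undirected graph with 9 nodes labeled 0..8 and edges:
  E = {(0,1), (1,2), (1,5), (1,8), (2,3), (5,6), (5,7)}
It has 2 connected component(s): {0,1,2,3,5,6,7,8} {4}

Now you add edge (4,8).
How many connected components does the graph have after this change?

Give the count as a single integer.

Answer: 1

Derivation:
Initial component count: 2
Add (4,8): merges two components. Count decreases: 2 -> 1.
New component count: 1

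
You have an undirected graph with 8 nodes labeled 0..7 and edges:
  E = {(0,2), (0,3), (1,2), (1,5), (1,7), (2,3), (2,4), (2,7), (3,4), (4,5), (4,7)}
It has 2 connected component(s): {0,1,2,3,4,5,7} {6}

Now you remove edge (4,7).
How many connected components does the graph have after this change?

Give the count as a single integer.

Initial component count: 2
Remove (4,7): not a bridge. Count unchanged: 2.
  After removal, components: {0,1,2,3,4,5,7} {6}
New component count: 2

Answer: 2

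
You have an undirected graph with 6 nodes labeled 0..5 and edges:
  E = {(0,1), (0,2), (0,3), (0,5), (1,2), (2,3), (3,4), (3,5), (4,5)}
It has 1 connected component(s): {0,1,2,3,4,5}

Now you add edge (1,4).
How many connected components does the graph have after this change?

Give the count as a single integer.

Initial component count: 1
Add (1,4): endpoints already in same component. Count unchanged: 1.
New component count: 1

Answer: 1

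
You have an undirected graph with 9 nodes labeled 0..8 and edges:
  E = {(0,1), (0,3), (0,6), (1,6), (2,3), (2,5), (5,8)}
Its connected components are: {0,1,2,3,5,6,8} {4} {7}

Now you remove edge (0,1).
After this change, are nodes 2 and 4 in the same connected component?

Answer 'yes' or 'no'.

Answer: no

Derivation:
Initial components: {0,1,2,3,5,6,8} {4} {7}
Removing edge (0,1): not a bridge — component count unchanged at 3.
New components: {0,1,2,3,5,6,8} {4} {7}
Are 2 and 4 in the same component? no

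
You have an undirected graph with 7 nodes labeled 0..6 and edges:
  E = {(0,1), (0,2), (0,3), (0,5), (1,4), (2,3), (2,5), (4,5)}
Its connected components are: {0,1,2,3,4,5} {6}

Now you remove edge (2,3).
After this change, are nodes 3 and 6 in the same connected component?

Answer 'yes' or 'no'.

Initial components: {0,1,2,3,4,5} {6}
Removing edge (2,3): not a bridge — component count unchanged at 2.
New components: {0,1,2,3,4,5} {6}
Are 3 and 6 in the same component? no

Answer: no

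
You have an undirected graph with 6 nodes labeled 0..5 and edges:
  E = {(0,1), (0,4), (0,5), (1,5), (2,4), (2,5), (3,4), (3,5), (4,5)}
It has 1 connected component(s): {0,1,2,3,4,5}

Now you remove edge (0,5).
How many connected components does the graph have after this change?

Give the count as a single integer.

Answer: 1

Derivation:
Initial component count: 1
Remove (0,5): not a bridge. Count unchanged: 1.
  After removal, components: {0,1,2,3,4,5}
New component count: 1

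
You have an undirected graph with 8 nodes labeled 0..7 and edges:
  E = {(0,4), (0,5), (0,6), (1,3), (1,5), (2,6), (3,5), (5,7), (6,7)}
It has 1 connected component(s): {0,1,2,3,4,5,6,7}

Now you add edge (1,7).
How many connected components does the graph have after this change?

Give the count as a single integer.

Answer: 1

Derivation:
Initial component count: 1
Add (1,7): endpoints already in same component. Count unchanged: 1.
New component count: 1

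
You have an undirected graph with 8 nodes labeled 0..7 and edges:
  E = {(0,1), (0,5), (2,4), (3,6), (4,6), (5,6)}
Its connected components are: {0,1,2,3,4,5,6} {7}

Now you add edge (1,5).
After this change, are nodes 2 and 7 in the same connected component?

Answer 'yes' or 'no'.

Initial components: {0,1,2,3,4,5,6} {7}
Adding edge (1,5): both already in same component {0,1,2,3,4,5,6}. No change.
New components: {0,1,2,3,4,5,6} {7}
Are 2 and 7 in the same component? no

Answer: no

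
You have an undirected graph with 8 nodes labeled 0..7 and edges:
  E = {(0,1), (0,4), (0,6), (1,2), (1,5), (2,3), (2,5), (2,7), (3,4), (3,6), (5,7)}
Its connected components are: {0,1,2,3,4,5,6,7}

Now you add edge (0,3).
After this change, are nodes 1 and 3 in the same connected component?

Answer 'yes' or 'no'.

Answer: yes

Derivation:
Initial components: {0,1,2,3,4,5,6,7}
Adding edge (0,3): both already in same component {0,1,2,3,4,5,6,7}. No change.
New components: {0,1,2,3,4,5,6,7}
Are 1 and 3 in the same component? yes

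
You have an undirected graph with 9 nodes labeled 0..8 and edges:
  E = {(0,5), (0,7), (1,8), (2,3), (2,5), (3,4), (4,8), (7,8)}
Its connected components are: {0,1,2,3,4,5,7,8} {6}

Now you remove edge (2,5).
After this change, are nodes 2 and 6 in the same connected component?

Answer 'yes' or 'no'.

Initial components: {0,1,2,3,4,5,7,8} {6}
Removing edge (2,5): not a bridge — component count unchanged at 2.
New components: {0,1,2,3,4,5,7,8} {6}
Are 2 and 6 in the same component? no

Answer: no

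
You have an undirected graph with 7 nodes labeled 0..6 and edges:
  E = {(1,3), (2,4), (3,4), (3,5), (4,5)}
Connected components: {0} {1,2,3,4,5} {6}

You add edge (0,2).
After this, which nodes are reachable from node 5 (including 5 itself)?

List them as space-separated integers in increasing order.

Before: nodes reachable from 5: {1,2,3,4,5}
Adding (0,2): merges 5's component with another. Reachability grows.
After: nodes reachable from 5: {0,1,2,3,4,5}

Answer: 0 1 2 3 4 5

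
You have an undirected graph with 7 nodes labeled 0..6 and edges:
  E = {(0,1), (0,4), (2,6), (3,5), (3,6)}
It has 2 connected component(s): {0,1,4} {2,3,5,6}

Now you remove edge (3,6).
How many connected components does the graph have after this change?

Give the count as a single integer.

Answer: 3

Derivation:
Initial component count: 2
Remove (3,6): it was a bridge. Count increases: 2 -> 3.
  After removal, components: {0,1,4} {2,6} {3,5}
New component count: 3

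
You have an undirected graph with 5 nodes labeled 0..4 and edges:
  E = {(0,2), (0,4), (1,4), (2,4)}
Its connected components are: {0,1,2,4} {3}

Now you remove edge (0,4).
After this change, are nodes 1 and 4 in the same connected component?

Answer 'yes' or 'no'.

Initial components: {0,1,2,4} {3}
Removing edge (0,4): not a bridge — component count unchanged at 2.
New components: {0,1,2,4} {3}
Are 1 and 4 in the same component? yes

Answer: yes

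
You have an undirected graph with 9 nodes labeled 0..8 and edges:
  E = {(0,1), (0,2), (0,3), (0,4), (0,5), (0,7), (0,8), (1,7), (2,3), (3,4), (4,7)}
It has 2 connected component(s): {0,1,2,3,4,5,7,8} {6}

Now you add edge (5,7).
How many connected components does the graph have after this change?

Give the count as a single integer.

Initial component count: 2
Add (5,7): endpoints already in same component. Count unchanged: 2.
New component count: 2

Answer: 2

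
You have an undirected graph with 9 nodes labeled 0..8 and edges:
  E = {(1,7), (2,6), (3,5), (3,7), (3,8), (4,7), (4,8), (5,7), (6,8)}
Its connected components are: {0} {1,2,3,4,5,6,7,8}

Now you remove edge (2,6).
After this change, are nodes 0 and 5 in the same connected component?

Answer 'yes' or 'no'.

Answer: no

Derivation:
Initial components: {0} {1,2,3,4,5,6,7,8}
Removing edge (2,6): it was a bridge — component count 2 -> 3.
New components: {0} {1,3,4,5,6,7,8} {2}
Are 0 and 5 in the same component? no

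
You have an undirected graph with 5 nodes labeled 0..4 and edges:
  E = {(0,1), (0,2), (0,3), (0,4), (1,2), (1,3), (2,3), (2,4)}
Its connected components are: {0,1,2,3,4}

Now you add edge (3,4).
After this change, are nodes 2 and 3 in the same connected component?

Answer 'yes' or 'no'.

Answer: yes

Derivation:
Initial components: {0,1,2,3,4}
Adding edge (3,4): both already in same component {0,1,2,3,4}. No change.
New components: {0,1,2,3,4}
Are 2 and 3 in the same component? yes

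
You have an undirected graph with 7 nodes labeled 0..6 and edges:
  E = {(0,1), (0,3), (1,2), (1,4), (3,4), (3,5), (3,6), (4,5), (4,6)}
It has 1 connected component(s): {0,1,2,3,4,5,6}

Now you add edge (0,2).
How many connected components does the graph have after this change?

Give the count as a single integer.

Initial component count: 1
Add (0,2): endpoints already in same component. Count unchanged: 1.
New component count: 1

Answer: 1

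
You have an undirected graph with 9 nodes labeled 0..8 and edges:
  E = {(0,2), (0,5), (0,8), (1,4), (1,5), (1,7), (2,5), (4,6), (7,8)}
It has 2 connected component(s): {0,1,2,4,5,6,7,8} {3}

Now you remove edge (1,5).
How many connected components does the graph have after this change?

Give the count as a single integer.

Answer: 2

Derivation:
Initial component count: 2
Remove (1,5): not a bridge. Count unchanged: 2.
  After removal, components: {0,1,2,4,5,6,7,8} {3}
New component count: 2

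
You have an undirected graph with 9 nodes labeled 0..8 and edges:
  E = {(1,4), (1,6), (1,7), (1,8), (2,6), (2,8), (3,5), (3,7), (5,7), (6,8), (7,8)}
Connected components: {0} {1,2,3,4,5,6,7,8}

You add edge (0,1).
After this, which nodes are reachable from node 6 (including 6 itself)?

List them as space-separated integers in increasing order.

Before: nodes reachable from 6: {1,2,3,4,5,6,7,8}
Adding (0,1): merges 6's component with another. Reachability grows.
After: nodes reachable from 6: {0,1,2,3,4,5,6,7,8}

Answer: 0 1 2 3 4 5 6 7 8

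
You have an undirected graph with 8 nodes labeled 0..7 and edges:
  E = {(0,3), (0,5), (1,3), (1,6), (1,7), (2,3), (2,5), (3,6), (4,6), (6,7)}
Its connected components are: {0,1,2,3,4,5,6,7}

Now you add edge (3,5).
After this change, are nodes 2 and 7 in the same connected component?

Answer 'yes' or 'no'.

Answer: yes

Derivation:
Initial components: {0,1,2,3,4,5,6,7}
Adding edge (3,5): both already in same component {0,1,2,3,4,5,6,7}. No change.
New components: {0,1,2,3,4,5,6,7}
Are 2 and 7 in the same component? yes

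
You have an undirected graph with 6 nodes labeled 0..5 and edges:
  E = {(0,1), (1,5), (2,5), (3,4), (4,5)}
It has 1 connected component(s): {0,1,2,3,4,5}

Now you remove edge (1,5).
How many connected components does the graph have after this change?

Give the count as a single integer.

Answer: 2

Derivation:
Initial component count: 1
Remove (1,5): it was a bridge. Count increases: 1 -> 2.
  After removal, components: {0,1} {2,3,4,5}
New component count: 2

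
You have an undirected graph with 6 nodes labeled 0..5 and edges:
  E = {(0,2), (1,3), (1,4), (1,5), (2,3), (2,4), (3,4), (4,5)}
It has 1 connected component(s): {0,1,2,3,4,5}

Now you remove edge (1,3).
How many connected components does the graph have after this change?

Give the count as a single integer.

Answer: 1

Derivation:
Initial component count: 1
Remove (1,3): not a bridge. Count unchanged: 1.
  After removal, components: {0,1,2,3,4,5}
New component count: 1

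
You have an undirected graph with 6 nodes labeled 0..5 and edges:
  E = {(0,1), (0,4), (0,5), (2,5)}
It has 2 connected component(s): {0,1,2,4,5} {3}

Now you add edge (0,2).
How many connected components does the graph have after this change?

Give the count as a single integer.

Initial component count: 2
Add (0,2): endpoints already in same component. Count unchanged: 2.
New component count: 2

Answer: 2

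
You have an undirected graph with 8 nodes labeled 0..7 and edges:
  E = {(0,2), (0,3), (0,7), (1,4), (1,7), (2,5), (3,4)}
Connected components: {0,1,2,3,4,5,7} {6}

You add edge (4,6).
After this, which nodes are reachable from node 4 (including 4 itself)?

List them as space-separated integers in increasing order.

Before: nodes reachable from 4: {0,1,2,3,4,5,7}
Adding (4,6): merges 4's component with another. Reachability grows.
After: nodes reachable from 4: {0,1,2,3,4,5,6,7}

Answer: 0 1 2 3 4 5 6 7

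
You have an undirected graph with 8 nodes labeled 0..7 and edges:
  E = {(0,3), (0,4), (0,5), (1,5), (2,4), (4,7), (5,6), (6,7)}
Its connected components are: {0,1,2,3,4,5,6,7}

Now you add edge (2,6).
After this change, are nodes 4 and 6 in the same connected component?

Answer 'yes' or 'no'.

Answer: yes

Derivation:
Initial components: {0,1,2,3,4,5,6,7}
Adding edge (2,6): both already in same component {0,1,2,3,4,5,6,7}. No change.
New components: {0,1,2,3,4,5,6,7}
Are 4 and 6 in the same component? yes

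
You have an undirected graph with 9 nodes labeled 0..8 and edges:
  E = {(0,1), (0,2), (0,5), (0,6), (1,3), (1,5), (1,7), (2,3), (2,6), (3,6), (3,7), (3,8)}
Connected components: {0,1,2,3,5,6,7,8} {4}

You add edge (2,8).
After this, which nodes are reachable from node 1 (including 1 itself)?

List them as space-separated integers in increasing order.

Before: nodes reachable from 1: {0,1,2,3,5,6,7,8}
Adding (2,8): both endpoints already in same component. Reachability from 1 unchanged.
After: nodes reachable from 1: {0,1,2,3,5,6,7,8}

Answer: 0 1 2 3 5 6 7 8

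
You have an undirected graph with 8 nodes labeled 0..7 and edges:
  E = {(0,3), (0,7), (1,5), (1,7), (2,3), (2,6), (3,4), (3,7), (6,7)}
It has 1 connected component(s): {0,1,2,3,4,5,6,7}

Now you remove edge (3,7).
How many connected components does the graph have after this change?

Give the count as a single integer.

Answer: 1

Derivation:
Initial component count: 1
Remove (3,7): not a bridge. Count unchanged: 1.
  After removal, components: {0,1,2,3,4,5,6,7}
New component count: 1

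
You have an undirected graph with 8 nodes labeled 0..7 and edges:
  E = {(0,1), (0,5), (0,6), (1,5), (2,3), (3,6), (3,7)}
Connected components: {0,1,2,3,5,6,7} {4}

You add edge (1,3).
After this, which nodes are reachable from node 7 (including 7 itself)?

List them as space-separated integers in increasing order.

Before: nodes reachable from 7: {0,1,2,3,5,6,7}
Adding (1,3): both endpoints already in same component. Reachability from 7 unchanged.
After: nodes reachable from 7: {0,1,2,3,5,6,7}

Answer: 0 1 2 3 5 6 7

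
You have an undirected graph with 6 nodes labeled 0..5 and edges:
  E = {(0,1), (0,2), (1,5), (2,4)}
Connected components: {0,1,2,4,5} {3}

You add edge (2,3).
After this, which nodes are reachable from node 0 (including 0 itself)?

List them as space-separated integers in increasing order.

Before: nodes reachable from 0: {0,1,2,4,5}
Adding (2,3): merges 0's component with another. Reachability grows.
After: nodes reachable from 0: {0,1,2,3,4,5}

Answer: 0 1 2 3 4 5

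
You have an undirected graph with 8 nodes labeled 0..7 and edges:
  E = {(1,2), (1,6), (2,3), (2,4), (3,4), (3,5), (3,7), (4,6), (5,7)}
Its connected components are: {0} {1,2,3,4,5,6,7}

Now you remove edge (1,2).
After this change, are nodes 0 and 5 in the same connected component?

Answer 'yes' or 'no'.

Initial components: {0} {1,2,3,4,5,6,7}
Removing edge (1,2): not a bridge — component count unchanged at 2.
New components: {0} {1,2,3,4,5,6,7}
Are 0 and 5 in the same component? no

Answer: no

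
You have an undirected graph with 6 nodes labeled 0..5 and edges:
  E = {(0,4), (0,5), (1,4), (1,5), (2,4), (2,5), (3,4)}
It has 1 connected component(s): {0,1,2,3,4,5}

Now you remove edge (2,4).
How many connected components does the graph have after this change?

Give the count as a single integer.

Answer: 1

Derivation:
Initial component count: 1
Remove (2,4): not a bridge. Count unchanged: 1.
  After removal, components: {0,1,2,3,4,5}
New component count: 1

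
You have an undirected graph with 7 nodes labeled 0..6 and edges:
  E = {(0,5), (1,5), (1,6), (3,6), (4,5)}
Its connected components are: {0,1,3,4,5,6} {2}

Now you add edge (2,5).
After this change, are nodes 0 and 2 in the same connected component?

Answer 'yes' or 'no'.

Answer: yes

Derivation:
Initial components: {0,1,3,4,5,6} {2}
Adding edge (2,5): merges {2} and {0,1,3,4,5,6}.
New components: {0,1,2,3,4,5,6}
Are 0 and 2 in the same component? yes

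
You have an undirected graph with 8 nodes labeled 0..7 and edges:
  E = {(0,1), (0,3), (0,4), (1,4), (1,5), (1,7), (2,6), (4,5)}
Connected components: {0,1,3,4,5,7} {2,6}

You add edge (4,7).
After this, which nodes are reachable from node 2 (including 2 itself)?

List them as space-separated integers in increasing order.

Answer: 2 6

Derivation:
Before: nodes reachable from 2: {2,6}
Adding (4,7): both endpoints already in same component. Reachability from 2 unchanged.
After: nodes reachable from 2: {2,6}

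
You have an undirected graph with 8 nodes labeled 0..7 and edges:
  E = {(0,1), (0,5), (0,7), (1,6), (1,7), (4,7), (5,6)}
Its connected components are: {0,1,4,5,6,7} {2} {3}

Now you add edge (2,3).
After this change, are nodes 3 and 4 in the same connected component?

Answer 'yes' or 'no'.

Initial components: {0,1,4,5,6,7} {2} {3}
Adding edge (2,3): merges {2} and {3}.
New components: {0,1,4,5,6,7} {2,3}
Are 3 and 4 in the same component? no

Answer: no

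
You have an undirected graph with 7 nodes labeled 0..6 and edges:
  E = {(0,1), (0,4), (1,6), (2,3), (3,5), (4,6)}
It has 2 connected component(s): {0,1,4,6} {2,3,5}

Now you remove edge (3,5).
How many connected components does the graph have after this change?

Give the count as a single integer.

Initial component count: 2
Remove (3,5): it was a bridge. Count increases: 2 -> 3.
  After removal, components: {0,1,4,6} {2,3} {5}
New component count: 3

Answer: 3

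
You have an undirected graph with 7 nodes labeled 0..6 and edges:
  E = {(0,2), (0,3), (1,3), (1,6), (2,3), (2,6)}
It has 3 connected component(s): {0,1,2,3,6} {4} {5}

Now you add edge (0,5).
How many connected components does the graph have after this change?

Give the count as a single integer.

Answer: 2

Derivation:
Initial component count: 3
Add (0,5): merges two components. Count decreases: 3 -> 2.
New component count: 2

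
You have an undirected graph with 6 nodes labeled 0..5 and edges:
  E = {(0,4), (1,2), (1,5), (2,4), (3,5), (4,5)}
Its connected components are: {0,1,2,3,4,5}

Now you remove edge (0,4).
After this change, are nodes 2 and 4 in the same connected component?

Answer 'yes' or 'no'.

Answer: yes

Derivation:
Initial components: {0,1,2,3,4,5}
Removing edge (0,4): it was a bridge — component count 1 -> 2.
New components: {0} {1,2,3,4,5}
Are 2 and 4 in the same component? yes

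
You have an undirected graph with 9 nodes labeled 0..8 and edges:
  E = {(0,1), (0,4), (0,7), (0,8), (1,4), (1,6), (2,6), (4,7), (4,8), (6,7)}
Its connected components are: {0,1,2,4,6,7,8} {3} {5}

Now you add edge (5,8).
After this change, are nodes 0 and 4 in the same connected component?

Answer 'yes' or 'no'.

Answer: yes

Derivation:
Initial components: {0,1,2,4,6,7,8} {3} {5}
Adding edge (5,8): merges {5} and {0,1,2,4,6,7,8}.
New components: {0,1,2,4,5,6,7,8} {3}
Are 0 and 4 in the same component? yes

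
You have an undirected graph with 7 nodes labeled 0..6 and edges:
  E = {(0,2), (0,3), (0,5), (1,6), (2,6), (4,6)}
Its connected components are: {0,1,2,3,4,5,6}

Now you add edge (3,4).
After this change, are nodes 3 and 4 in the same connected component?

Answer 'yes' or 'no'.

Initial components: {0,1,2,3,4,5,6}
Adding edge (3,4): both already in same component {0,1,2,3,4,5,6}. No change.
New components: {0,1,2,3,4,5,6}
Are 3 and 4 in the same component? yes

Answer: yes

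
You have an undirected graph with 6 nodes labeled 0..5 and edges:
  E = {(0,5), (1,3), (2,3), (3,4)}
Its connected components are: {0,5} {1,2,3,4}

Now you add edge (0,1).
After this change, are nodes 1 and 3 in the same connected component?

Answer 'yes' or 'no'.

Initial components: {0,5} {1,2,3,4}
Adding edge (0,1): merges {0,5} and {1,2,3,4}.
New components: {0,1,2,3,4,5}
Are 1 and 3 in the same component? yes

Answer: yes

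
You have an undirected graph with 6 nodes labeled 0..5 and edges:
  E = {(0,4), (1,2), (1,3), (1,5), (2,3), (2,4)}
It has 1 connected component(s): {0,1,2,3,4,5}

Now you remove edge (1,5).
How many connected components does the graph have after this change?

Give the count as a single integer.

Initial component count: 1
Remove (1,5): it was a bridge. Count increases: 1 -> 2.
  After removal, components: {0,1,2,3,4} {5}
New component count: 2

Answer: 2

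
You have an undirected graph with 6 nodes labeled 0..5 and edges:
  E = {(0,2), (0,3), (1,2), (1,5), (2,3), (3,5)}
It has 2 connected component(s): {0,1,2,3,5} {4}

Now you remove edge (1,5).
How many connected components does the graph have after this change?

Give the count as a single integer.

Initial component count: 2
Remove (1,5): not a bridge. Count unchanged: 2.
  After removal, components: {0,1,2,3,5} {4}
New component count: 2

Answer: 2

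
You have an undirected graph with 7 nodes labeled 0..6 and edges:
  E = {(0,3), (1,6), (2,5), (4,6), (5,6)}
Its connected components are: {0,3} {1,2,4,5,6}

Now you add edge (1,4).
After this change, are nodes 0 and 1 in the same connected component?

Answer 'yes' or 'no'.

Answer: no

Derivation:
Initial components: {0,3} {1,2,4,5,6}
Adding edge (1,4): both already in same component {1,2,4,5,6}. No change.
New components: {0,3} {1,2,4,5,6}
Are 0 and 1 in the same component? no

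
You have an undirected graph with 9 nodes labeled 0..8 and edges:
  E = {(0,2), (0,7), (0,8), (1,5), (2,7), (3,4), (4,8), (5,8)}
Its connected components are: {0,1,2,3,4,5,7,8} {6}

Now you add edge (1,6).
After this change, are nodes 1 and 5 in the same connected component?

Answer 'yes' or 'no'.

Initial components: {0,1,2,3,4,5,7,8} {6}
Adding edge (1,6): merges {0,1,2,3,4,5,7,8} and {6}.
New components: {0,1,2,3,4,5,6,7,8}
Are 1 and 5 in the same component? yes

Answer: yes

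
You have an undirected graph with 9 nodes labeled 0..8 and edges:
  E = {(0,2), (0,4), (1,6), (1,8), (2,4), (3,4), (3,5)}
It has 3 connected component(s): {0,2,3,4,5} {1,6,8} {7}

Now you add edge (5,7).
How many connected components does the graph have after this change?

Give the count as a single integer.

Initial component count: 3
Add (5,7): merges two components. Count decreases: 3 -> 2.
New component count: 2

Answer: 2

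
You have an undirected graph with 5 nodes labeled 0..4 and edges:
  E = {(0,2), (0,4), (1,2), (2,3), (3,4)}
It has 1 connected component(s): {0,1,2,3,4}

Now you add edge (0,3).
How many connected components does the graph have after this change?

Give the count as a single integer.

Answer: 1

Derivation:
Initial component count: 1
Add (0,3): endpoints already in same component. Count unchanged: 1.
New component count: 1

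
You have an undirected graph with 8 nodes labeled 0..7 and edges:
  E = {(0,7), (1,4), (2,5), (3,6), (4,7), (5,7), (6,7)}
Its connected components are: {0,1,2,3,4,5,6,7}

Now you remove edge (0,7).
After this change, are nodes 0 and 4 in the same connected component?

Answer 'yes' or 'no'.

Initial components: {0,1,2,3,4,5,6,7}
Removing edge (0,7): it was a bridge — component count 1 -> 2.
New components: {0} {1,2,3,4,5,6,7}
Are 0 and 4 in the same component? no

Answer: no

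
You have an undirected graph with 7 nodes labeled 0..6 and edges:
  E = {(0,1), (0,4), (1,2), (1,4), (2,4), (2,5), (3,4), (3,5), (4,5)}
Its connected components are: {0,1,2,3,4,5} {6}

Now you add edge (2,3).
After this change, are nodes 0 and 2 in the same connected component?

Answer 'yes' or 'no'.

Answer: yes

Derivation:
Initial components: {0,1,2,3,4,5} {6}
Adding edge (2,3): both already in same component {0,1,2,3,4,5}. No change.
New components: {0,1,2,3,4,5} {6}
Are 0 and 2 in the same component? yes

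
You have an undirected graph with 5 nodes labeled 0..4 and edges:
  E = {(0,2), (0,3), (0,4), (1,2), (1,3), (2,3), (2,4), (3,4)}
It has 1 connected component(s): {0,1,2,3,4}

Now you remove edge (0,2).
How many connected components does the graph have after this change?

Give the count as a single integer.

Initial component count: 1
Remove (0,2): not a bridge. Count unchanged: 1.
  After removal, components: {0,1,2,3,4}
New component count: 1

Answer: 1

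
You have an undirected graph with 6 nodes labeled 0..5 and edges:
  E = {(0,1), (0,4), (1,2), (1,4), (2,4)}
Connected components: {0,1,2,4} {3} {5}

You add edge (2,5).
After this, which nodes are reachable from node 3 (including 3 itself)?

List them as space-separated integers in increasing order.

Answer: 3

Derivation:
Before: nodes reachable from 3: {3}
Adding (2,5): merges two components, but neither contains 3. Reachability from 3 unchanged.
After: nodes reachable from 3: {3}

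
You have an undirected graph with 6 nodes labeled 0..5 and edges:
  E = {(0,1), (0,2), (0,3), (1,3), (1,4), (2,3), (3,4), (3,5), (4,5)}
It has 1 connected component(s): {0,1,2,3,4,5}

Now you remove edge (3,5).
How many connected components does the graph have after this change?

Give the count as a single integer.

Answer: 1

Derivation:
Initial component count: 1
Remove (3,5): not a bridge. Count unchanged: 1.
  After removal, components: {0,1,2,3,4,5}
New component count: 1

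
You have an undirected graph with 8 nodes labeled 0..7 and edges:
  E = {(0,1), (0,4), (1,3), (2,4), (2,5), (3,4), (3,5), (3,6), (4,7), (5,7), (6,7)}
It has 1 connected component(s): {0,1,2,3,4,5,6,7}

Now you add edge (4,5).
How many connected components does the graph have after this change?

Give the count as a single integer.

Initial component count: 1
Add (4,5): endpoints already in same component. Count unchanged: 1.
New component count: 1

Answer: 1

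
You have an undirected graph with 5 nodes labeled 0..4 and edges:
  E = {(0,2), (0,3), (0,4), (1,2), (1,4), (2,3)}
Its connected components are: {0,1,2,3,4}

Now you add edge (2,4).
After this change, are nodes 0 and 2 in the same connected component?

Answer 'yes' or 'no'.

Answer: yes

Derivation:
Initial components: {0,1,2,3,4}
Adding edge (2,4): both already in same component {0,1,2,3,4}. No change.
New components: {0,1,2,3,4}
Are 0 and 2 in the same component? yes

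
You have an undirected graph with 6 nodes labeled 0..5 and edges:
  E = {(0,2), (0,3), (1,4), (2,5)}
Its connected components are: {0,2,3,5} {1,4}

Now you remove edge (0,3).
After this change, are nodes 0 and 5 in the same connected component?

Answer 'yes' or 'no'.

Answer: yes

Derivation:
Initial components: {0,2,3,5} {1,4}
Removing edge (0,3): it was a bridge — component count 2 -> 3.
New components: {0,2,5} {1,4} {3}
Are 0 and 5 in the same component? yes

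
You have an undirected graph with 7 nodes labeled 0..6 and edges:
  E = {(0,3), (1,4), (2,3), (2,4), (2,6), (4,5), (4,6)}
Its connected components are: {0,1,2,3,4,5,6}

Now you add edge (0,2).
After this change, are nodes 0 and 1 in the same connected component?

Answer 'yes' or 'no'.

Initial components: {0,1,2,3,4,5,6}
Adding edge (0,2): both already in same component {0,1,2,3,4,5,6}. No change.
New components: {0,1,2,3,4,5,6}
Are 0 and 1 in the same component? yes

Answer: yes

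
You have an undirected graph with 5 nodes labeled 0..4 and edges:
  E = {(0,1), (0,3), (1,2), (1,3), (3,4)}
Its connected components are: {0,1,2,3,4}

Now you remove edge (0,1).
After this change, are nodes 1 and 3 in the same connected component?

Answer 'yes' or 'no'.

Answer: yes

Derivation:
Initial components: {0,1,2,3,4}
Removing edge (0,1): not a bridge — component count unchanged at 1.
New components: {0,1,2,3,4}
Are 1 and 3 in the same component? yes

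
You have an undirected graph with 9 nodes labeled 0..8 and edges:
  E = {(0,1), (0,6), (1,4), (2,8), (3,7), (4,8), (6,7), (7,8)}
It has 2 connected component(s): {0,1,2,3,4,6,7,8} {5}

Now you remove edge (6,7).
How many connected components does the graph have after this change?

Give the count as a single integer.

Answer: 2

Derivation:
Initial component count: 2
Remove (6,7): not a bridge. Count unchanged: 2.
  After removal, components: {0,1,2,3,4,6,7,8} {5}
New component count: 2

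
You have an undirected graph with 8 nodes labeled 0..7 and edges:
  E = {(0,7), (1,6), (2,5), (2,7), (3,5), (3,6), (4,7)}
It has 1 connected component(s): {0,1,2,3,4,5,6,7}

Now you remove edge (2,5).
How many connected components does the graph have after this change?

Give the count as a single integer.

Initial component count: 1
Remove (2,5): it was a bridge. Count increases: 1 -> 2.
  After removal, components: {0,2,4,7} {1,3,5,6}
New component count: 2

Answer: 2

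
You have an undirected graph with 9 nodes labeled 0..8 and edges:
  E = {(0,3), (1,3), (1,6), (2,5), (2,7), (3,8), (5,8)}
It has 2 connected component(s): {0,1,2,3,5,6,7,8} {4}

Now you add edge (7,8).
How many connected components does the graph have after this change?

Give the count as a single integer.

Initial component count: 2
Add (7,8): endpoints already in same component. Count unchanged: 2.
New component count: 2

Answer: 2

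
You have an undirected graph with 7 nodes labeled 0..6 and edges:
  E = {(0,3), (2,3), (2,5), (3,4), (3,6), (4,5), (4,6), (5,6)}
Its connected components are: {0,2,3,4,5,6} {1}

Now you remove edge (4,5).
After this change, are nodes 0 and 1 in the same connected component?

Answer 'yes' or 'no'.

Answer: no

Derivation:
Initial components: {0,2,3,4,5,6} {1}
Removing edge (4,5): not a bridge — component count unchanged at 2.
New components: {0,2,3,4,5,6} {1}
Are 0 and 1 in the same component? no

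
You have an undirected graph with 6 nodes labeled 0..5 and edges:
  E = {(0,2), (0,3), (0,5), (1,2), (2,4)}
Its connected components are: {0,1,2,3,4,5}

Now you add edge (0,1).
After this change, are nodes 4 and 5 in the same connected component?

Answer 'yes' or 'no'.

Initial components: {0,1,2,3,4,5}
Adding edge (0,1): both already in same component {0,1,2,3,4,5}. No change.
New components: {0,1,2,3,4,5}
Are 4 and 5 in the same component? yes

Answer: yes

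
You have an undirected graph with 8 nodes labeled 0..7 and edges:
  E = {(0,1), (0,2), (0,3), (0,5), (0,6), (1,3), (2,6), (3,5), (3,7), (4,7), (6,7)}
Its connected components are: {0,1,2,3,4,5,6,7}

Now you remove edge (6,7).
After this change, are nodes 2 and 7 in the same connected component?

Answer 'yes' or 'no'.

Initial components: {0,1,2,3,4,5,6,7}
Removing edge (6,7): not a bridge — component count unchanged at 1.
New components: {0,1,2,3,4,5,6,7}
Are 2 and 7 in the same component? yes

Answer: yes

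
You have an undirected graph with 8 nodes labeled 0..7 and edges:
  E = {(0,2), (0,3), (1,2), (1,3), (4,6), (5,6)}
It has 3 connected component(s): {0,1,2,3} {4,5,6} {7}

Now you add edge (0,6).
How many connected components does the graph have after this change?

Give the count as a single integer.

Answer: 2

Derivation:
Initial component count: 3
Add (0,6): merges two components. Count decreases: 3 -> 2.
New component count: 2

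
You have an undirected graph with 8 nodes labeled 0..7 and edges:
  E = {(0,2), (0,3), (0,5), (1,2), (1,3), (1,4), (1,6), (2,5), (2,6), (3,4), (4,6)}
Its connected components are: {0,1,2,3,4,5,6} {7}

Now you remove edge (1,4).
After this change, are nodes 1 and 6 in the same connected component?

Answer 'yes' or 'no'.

Initial components: {0,1,2,3,4,5,6} {7}
Removing edge (1,4): not a bridge — component count unchanged at 2.
New components: {0,1,2,3,4,5,6} {7}
Are 1 and 6 in the same component? yes

Answer: yes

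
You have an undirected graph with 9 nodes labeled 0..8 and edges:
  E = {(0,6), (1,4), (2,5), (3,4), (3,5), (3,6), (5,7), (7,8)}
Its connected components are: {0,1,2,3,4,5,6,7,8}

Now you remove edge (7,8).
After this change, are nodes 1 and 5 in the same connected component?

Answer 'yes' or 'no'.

Answer: yes

Derivation:
Initial components: {0,1,2,3,4,5,6,7,8}
Removing edge (7,8): it was a bridge — component count 1 -> 2.
New components: {0,1,2,3,4,5,6,7} {8}
Are 1 and 5 in the same component? yes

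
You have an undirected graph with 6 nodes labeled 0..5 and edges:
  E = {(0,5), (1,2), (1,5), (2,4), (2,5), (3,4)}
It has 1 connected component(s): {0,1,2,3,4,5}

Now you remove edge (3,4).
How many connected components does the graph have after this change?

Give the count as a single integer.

Initial component count: 1
Remove (3,4): it was a bridge. Count increases: 1 -> 2.
  After removal, components: {0,1,2,4,5} {3}
New component count: 2

Answer: 2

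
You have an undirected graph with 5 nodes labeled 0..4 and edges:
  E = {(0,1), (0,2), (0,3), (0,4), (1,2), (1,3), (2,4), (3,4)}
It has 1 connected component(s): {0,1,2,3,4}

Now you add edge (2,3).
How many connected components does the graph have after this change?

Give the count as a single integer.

Initial component count: 1
Add (2,3): endpoints already in same component. Count unchanged: 1.
New component count: 1

Answer: 1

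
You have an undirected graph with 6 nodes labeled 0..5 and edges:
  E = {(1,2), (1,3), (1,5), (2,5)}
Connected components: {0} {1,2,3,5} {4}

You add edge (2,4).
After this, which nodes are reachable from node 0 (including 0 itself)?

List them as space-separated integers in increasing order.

Answer: 0

Derivation:
Before: nodes reachable from 0: {0}
Adding (2,4): merges two components, but neither contains 0. Reachability from 0 unchanged.
After: nodes reachable from 0: {0}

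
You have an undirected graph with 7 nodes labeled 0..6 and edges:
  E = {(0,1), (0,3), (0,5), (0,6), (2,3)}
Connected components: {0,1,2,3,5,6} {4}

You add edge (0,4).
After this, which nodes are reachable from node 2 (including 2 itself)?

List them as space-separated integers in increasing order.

Answer: 0 1 2 3 4 5 6

Derivation:
Before: nodes reachable from 2: {0,1,2,3,5,6}
Adding (0,4): merges 2's component with another. Reachability grows.
After: nodes reachable from 2: {0,1,2,3,4,5,6}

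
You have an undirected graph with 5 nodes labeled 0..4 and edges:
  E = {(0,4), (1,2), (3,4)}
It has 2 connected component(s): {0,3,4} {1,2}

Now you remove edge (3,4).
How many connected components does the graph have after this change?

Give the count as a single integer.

Answer: 3

Derivation:
Initial component count: 2
Remove (3,4): it was a bridge. Count increases: 2 -> 3.
  After removal, components: {0,4} {1,2} {3}
New component count: 3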